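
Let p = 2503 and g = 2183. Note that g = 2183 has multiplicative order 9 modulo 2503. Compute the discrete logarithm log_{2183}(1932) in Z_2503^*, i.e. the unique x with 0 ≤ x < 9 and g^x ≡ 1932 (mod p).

8

Successive powers of 2183 modulo 2503:
  2183^0=1  2183^1=2183  2183^2=2280  2183^3=1276  2183^4=2172  2183^5=794
  2183^6=1226  2183^7=651  2183^8=1932
So 2183^8 ≡ 1932 (mod 2503), giving x = 8.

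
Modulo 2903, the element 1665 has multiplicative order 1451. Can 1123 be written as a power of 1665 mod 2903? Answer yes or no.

1123 ∈ ⟨1665⟩ iff 1123^1451 ≡ 1 (mod 2903), since |⟨1665⟩| = 1451.
1123^1451 mod 2903 = 1.
Since 1 = 1, 1123 lies in the subgroup.

yes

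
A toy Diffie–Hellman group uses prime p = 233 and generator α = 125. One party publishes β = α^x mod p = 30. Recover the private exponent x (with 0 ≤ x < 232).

90

Baby-step giant-step with m = ceil(sqrt(232)) = 16.
Baby table (125^j mod 233 for j=0..15):
  0:1  1:125  2:14  3:119  4:196  5:35  6:181  7:24
  8:204  9:103  10:60  11:44  12:141  13:150  14:110  15:3
Giant step factor: 125^(-16) ≡ 64 (mod 233).
Scan 30·64^i mod 233 for i = 0, 1, …:
  i=0: 30   i=1: 56   i=2: 89   i=3: 104
  i=4: 132   i=5: 60
Match at i=5, j=10: x = 5·16 + 10 = 90.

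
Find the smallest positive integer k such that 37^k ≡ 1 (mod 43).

6

The order of 37 must divide p − 1 = 42 = 2 · 3 · 7.
Divisors: 1, 2, 3, 6, 7, 14, 21, 42.
Check each in increasing order: 37^1 ≡ 37;  37^2 ≡ 36;  37^3 ≡ 42;  37^6 ≡ 1.
Smallest exponent giving 1 is 6.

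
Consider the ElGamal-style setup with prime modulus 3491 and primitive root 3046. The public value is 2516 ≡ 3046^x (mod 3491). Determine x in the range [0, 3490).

Baby-step giant-step with m = ceil(sqrt(3490)) = 60.
Baby table (3046^j mod 3491 for j=0..59):
  0:1  1:3046  2:2529  3:2188  4:329  5:217  6:1183  7:706
  8:20  9:1573  10:1706  11:1868  12:3089  13:849  14:2714  15:156
  16:400  17:41  18:2701  19:2450  20:2433  21:3016  22:1915  23:3120
  24:1018  25:820  26:1655  27:126  28:3277  29:973  30:3390  31:3053
  32:2905  33:2436  34:1681  35:2520  36:2702  37:2005  38:1471  39:1713
  40:2244  41:3337  42:2201  43:1526  44:1675  45:1699  46:1492  47:2841
  48:2988  49:411  50:2128  51:2592  52:2081  53:2561  54:1912  55:964
  56:413  57:1238  58:668  59:2966
Giant step factor: 3046^(-60) ≡ 1784 (mod 3491).
Scan 2516·1784^i mod 3491 for i = 0, 1, …:
  i=0: 2516   i=1: 2609   i=2: 953   i=3: 35
  i=4: 3093   i=5: 2132   i=6: 1789   i=7: 802
  i=8: 2949   i=9: 79     …   i=52: 1353
  i=53: 1471
Match at i=53, j=38: x = 53·60 + 38 = 3218.

3218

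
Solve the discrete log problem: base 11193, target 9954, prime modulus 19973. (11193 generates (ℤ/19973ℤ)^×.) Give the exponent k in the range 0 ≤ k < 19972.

Baby-step giant-step with m = ceil(sqrt(19972)) = 142.
Baby table (11193^j mod 19973 for j=0..141):
  0:1  1:11193  2:12593  3:3988  4:18002  5:8762  6:5636  7:9014
  8:10079  9:6743  10:16405  11:9376  12:7426  13:11565  14:2032  15:14902
  16:3563  17:14551  18:9501  19:8441  20:7823  21:1207  22:8203  23:298
  24:23  25:17763  26:10017  27:11832  28:14586  29:1796  30:9790  31:7592
  32:12114  33:15278  34:17801  35:15918  36:11014  37:6346  38:6790  39:3205
  40:2057  41:15105  42:18793  43:14386  44:172  45:7788  46:8912  47:6854
  48:529  49:9089  50:10688  51:12487  52:15910  53:1362  54:5467  55:14832
  56:18973  57:11853  58:9963  59:6600  60:13646  61:6147  62:16359  63:13796
  64:7365  65:7874  66:12806  67:11310  68:3956  69:19340  70:5246  71:17831
  72:12167  73:9317  74:6148  75:7579  76:6416  77:11353  78:5903  79:1595
  80:16946  81:12970  82:9446  83:11989  84:14263  85:1570  86:16743  87:17713
  88:9611  89:1345  90:14916  91:481  92:11096  93:5414  94:820  95:10653
  96:219  97:14561  98:1593  99:14533  100:7757  101:1470  102:15931  103:16712
  104:10271  105:18688  106:17528  107:16098  108:8481  109:16137  110:5602  111:7939
  112:1350  113:10962  114:3527  115:11063  116:15532  117:4684  118:18860  119:5343
  120:5037  121:15335  122:16666  123:14691  124:18627  125:13837  126:6899  127:4889
  128:16530  129:10391  130:3684  131:10740  132:15306  133:11637  134:9008  135:2840
  136:11077  137:12450  138:1229  139:14773  140:17695  141:7867
Giant step factor: 11193^(-142) ≡ 4285 (mod 19973).
Scan 9954·4285^i mod 19973 for i = 0, 1, …:
  i=0: 9954   i=1: 10535   i=2: 3495   i=3: 16298
  i=4: 11322   i=5: 353   i=6: 14630   i=7: 14276
  i=8: 15334   i=9: 14993     …   i=76: 1184
  i=77: 298
Match at i=77, j=23: k = 77·142 + 23 = 10957.

10957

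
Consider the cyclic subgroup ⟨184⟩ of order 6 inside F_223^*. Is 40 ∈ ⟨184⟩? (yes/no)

yes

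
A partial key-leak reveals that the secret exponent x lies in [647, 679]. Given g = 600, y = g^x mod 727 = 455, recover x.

677

Compute 600^647 mod 727 = 148, then multiply by 600 repeatedly:
  600^647=148  600^648=106  600^649=351  600^650=497  600^651=130
  600^652=211  600^653=102  600^654=132  600^655=684  600^656=372
  600^657=11  600^658=57  600^659=31  600^660=425  600^661=550
  600^662=669  600^663=96  600^664=167  600^665=601  600^666=8
  600^667=438  600^668=353  600^669=243  600^670=400  600^671=90
  600^672=202  600^673=518  600^674=371  600^675=138  600^676=649
  600^677=455
Found 455 at exponent 677.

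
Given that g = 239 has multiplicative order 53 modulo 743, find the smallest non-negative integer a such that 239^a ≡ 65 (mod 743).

34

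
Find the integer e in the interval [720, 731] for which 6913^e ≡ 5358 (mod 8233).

Compute 6913^720 mod 8233 = 5358, then multiply by 6913 repeatedly:
  6913^720=5358
Found 5358 at exponent 720.

720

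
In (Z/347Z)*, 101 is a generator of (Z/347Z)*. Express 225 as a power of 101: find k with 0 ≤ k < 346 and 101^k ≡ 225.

146

Baby-step giant-step with m = ceil(sqrt(346)) = 19.
Baby table (101^j mod 347 for j=0..18):
  0:1  1:101  2:138  3:58  4:306  5:23  6:241  7:51
  8:293  9:98  10:182  11:338  12:132  13:146  14:172  15:22
  16:140  17:260  18:235
Giant step factor: 101^(-19) ≡ 5 (mod 347).
Scan 225·5^i mod 347 for i = 0, 1, …:
  i=0: 225   i=1: 84   i=2: 73   i=3: 18
  i=4: 90   i=5: 103   i=6: 168   i=7: 146
Match at i=7, j=13: k = 7·19 + 13 = 146.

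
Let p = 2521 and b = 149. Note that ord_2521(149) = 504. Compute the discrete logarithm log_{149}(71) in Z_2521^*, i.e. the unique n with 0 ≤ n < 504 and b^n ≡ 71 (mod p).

Baby-step giant-step with m = ceil(sqrt(504)) = 23.
Baby table (149^j mod 2521 for j=0..22):
  0:1  1:149  2:2033  3:397  4:1170  5:381  6:1307  7:626
  8:2518  9:2074  10:1464  11:1330  12:1532  13:1378  14:1121  15:643
  16:9  17:1341  18:650  19:1052  20:446  21:908  22:1679
Giant step factor: 149^(-23) ≡ 2142 (mod 2521).
Scan 71·2142^i mod 2521 for i = 0, 1, …:
  i=0: 71   i=1: 822   i=2: 1066   i=3: 1867
  i=4: 808   i=5: 1330
Match at i=5, j=11: n = 5·23 + 11 = 126.

126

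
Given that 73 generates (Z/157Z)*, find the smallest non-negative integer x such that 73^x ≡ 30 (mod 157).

56

Baby-step giant-step with m = ceil(sqrt(156)) = 13.
Baby table (73^j mod 157 for j=0..12):
  0:1  1:73  2:148  3:128  4:81  5:104  6:56  7:6
  8:124  9:103  10:140  11:15  12:153
Giant step factor: 73^(-13) ≡ 50 (mod 157).
Scan 30·50^i mod 157 for i = 0, 1, …:
  i=0: 30   i=1: 87   i=2: 111   i=3: 55
  i=4: 81
Match at i=4, j=4: x = 4·13 + 4 = 56.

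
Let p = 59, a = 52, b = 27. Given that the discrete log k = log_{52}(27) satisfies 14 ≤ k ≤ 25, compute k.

18

Compute 52^14 mod 59 = 28, then multiply by 52 repeatedly:
  52^14=28  52^15=40  52^16=15  52^17=13  52^18=27
Found 27 at exponent 18.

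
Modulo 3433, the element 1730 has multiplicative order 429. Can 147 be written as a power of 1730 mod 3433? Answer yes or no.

147 ∈ ⟨1730⟩ iff 147^429 ≡ 1 (mod 3433), since |⟨1730⟩| = 429.
147^429 mod 3433 = 1.
Since 1 = 1, 147 lies in the subgroup.

yes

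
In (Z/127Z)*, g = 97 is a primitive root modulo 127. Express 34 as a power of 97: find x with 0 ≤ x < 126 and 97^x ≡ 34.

44

Baby-step giant-step with m = ceil(sqrt(126)) = 12.
Baby table (97^j mod 127 for j=0..11):
  0:1  1:97  2:11  3:51  4:121  5:53  6:61  7:75
  8:36  9:63  10:15  11:58
Giant step factor: 97^(-12) ≡ 117 (mod 127).
Scan 34·117^i mod 127 for i = 0, 1, …:
  i=0: 34   i=1: 41   i=2: 98   i=3: 36
Match at i=3, j=8: x = 3·12 + 8 = 44.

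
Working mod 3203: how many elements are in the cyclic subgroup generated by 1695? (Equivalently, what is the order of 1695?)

1601

The order of 1695 must divide p − 1 = 3202 = 2 · 1601.
Divisors: 1, 2, 1601, 3202.
Check each in increasing order: 1695^1 ≡ 1695;  1695^2 ≡ 3137;  1695^1601 ≡ 1.
Smallest exponent giving 1 is 1601.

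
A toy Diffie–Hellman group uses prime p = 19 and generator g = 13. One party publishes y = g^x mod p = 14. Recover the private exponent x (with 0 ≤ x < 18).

5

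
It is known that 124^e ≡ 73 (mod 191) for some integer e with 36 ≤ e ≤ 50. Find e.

Compute 124^36 mod 191 = 27, then multiply by 124 repeatedly:
  124^36=27  124^37=101  124^38=109  124^39=146  124^40=150
  124^41=73
Found 73 at exponent 41.

41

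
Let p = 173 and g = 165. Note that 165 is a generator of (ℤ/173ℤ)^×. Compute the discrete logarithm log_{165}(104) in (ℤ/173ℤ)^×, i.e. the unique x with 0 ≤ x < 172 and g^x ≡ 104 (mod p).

73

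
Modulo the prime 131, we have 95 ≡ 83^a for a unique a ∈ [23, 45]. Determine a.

31

Compute 83^23 mod 131 = 87, then multiply by 83 repeatedly:
  83^23=87  83^24=16  83^25=18  83^26=53  83^27=76
  83^28=20  83^29=88  83^30=99  83^31=95
Found 95 at exponent 31.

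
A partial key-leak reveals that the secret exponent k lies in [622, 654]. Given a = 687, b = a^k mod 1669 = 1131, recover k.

637

Compute 687^622 mod 1669 = 1237, then multiply by 687 repeatedly:
  687^622=1237  687^623=298  687^624=1108  687^625=132  687^626=558
  687^627=1145  687^628=516  687^629=664  687^630=531  687^631=955
  687^632=168  687^633=255  687^634=1609  687^635=505  687^636=1452
  687^637=1131
Found 1131 at exponent 637.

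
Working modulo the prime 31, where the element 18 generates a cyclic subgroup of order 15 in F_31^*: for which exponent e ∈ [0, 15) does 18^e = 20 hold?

13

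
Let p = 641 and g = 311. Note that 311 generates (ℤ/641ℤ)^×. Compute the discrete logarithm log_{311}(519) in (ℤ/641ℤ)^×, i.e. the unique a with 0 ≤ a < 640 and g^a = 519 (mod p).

Baby-step giant-step with m = ceil(sqrt(640)) = 26.
Baby table (311^j mod 641 for j=0..25):
  0:1  1:311  2:571  3:24  4:413  5:243  6:576  7:297
  8:63  9:363  10:77  11:230  12:379  13:566  14:392  15:122
  16:123  17:434  18:364  19:388  20:160  21:403  22:338  23:635
  24:57  25:420
Giant step factor: 311^(-26) ≡ 503 (mod 641).
Scan 519·503^i mod 641 for i = 0, 1, …:
  i=0: 519   i=1: 170   i=2: 257   i=3: 430
  i=4: 273   i=5: 145   i=6: 502   i=7: 593
  i=8: 214   i=9: 595   i=10: 579   i=11: 223
  i=12: 635
Match at i=12, j=23: a = 12·26 + 23 = 335.

335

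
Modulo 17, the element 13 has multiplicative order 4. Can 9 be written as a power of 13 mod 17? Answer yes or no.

no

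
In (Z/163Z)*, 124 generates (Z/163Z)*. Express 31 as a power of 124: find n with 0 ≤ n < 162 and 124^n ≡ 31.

147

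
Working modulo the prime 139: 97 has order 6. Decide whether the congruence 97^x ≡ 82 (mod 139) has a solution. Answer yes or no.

no

82 ∈ ⟨97⟩ iff 82^6 ≡ 1 (mod 139), since |⟨97⟩| = 6.
82^6 mod 139 = 79.
Since 79 ≠ 1, 82 does not lie in the subgroup.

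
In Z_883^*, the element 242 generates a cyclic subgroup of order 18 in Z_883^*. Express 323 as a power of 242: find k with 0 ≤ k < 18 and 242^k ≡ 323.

13

Successive powers of 242 modulo 883:
  242^0=1  242^1=242  242^2=286  242^3=338  242^4=560  242^5=421
  242^6=337  242^7=318  242^8=135  242^9=882  242^10=641  242^11=597
  242^12=545  242^13=323
So 242^13 ≡ 323 (mod 883), giving k = 13.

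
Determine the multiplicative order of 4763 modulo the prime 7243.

7242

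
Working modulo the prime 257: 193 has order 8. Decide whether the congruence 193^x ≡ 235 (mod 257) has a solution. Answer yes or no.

no

235 ∈ ⟨193⟩ iff 235^8 ≡ 1 (mod 257), since |⟨193⟩| = 8.
235^8 mod 257 = 193.
Since 193 ≠ 1, 235 does not lie in the subgroup.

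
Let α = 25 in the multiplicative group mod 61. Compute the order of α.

15

The order of 25 must divide p − 1 = 60 = 2^2 · 3 · 5.
Divisors: 1, 2, 3, 4, 5, 6, 10, 12, 15, 20, 30, 60.
Check each in increasing order: 25^1 ≡ 25;  25^2 ≡ 15;  25^3 ≡ 9;  25^4 ≡ 42;  25^5 ≡ 13;  25^6 ≡ 20;  25^10 ≡ 47;  25^12 ≡ 34;  25^15 ≡ 1.
Smallest exponent giving 1 is 15.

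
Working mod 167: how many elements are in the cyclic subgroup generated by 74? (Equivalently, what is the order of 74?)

166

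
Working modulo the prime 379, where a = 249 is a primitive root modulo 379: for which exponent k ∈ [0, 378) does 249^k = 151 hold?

196

Baby-step giant-step with m = ceil(sqrt(378)) = 20.
Baby table (249^j mod 379 for j=0..19):
  0:1  1:249  2:224  3:63  4:148  5:89  6:179  7:228
  8:301  9:286  10:341  11:13  12:205  13:259  14:61  15:29
  16:20  17:53  18:311  19:123
Giant step factor: 249^(-20) ≡ 100 (mod 379).
Scan 151·100^i mod 379 for i = 0, 1, …:
  i=0: 151   i=1: 319   i=2: 64   i=3: 336
  i=4: 248   i=5: 165   i=6: 203   i=7: 213
  i=8: 76   i=9: 20
Match at i=9, j=16: k = 9·20 + 16 = 196.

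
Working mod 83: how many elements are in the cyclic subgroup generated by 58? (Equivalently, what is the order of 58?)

82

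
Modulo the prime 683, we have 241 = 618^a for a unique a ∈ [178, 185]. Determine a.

Compute 618^178 mod 683 = 14, then multiply by 618 repeatedly:
  618^178=14  618^179=456  618^180=412  618^181=540  618^182=416
  618^183=280  618^184=241
Found 241 at exponent 184.

184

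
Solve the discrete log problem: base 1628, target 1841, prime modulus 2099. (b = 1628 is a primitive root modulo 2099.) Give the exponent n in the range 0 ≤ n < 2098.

581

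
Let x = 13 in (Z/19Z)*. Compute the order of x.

The order of 13 must divide p − 1 = 18 = 2 · 3^2.
Divisors: 1, 2, 3, 6, 9, 18.
Check each in increasing order: 13^1 ≡ 13;  13^2 ≡ 17;  13^3 ≡ 12;  13^6 ≡ 11;  13^9 ≡ 18;  13^18 ≡ 1.
Smallest exponent giving 1 is 18.

18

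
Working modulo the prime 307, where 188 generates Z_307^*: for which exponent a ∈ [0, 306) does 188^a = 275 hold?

Baby-step giant-step with m = ceil(sqrt(306)) = 18.
Baby table (188^j mod 307 for j=0..17):
  0:1  1:188  2:39  3:271  4:293  5:131  6:68  7:197
  8:196  9:8  10:276  11:5  12:19  13:195  14:127  15:237
  16:41  17:33
Giant step factor: 188^(-18) ≡ 24 (mod 307).
Scan 275·24^i mod 307 for i = 0, 1, …:
  i=0: 275   i=1: 153   i=2: 295   i=3: 19
Match at i=3, j=12: a = 3·18 + 12 = 66.

66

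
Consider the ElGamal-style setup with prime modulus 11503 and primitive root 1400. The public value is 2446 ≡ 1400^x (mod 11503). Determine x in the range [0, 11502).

4742

Baby-step giant-step with m = ceil(sqrt(11502)) = 108.
Baby table (1400^j mod 11503 for j=0..107):
  0:1  1:1400  2:4490  3:5362  4:6844  5:11104  6:5047  7:2958
  8:120  9:6958  10:9662  11:10775  12:4567  13:9635  14:7484  15:9870
  16:2897  17:6744  18:9140  19:4664  20:7399  21:5900  22:846  23:11094
  24:2550  25:4070  26:4015  27:7536  28:2149  29:6317  30:9496  31:8435
  32:6922  33:5274  34:10177  35:7086  36:4814  37:10345  38:723  39:11439
  40:2424  41:215  42:1922  43:10601  44:2530  45:10579  46:6239  47:3823
  48:3305  49:2794  50:580  51:6790  52:4522  53:4150  54:985  55:10143
  56:5498  57:1693  58:582  59:9590  60:1999  61:3371  62:3170  63:9345
  64:4089  65:7609  66:822  67:500  68:9820  69:1915  70:801  71:5609
  72:7554  73:4343  74:6616  75:2485  76:5094  77:11243  78:4096  79:5906
  80:9246  81:3525  82:213  83:10625  84:1621  85:3309  86:8394  87:7037
  88:5232  89:8892  90:2554  91:9670  92:10472  93:5978  94:6519  95:4721
  96:6678  97:8764  98:7402  99:10100  100:2813  101:4174  102:76  103:2873
  104:7653  105:4907  106:2509  107:4185
Giant step factor: 1400^(-108) ≡ 8489 (mod 11503).
Scan 2446·8489^i mod 11503 for i = 0, 1, …:
  i=0: 2446   i=1: 1179   i=2: 921   i=3: 7832
  i=4: 10011   i=5: 10718   i=6: 7875   i=7: 6942
  i=8: 769   i=9: 5840     …   i=42: 6478
  i=43: 7402
Match at i=43, j=98: x = 43·108 + 98 = 4742.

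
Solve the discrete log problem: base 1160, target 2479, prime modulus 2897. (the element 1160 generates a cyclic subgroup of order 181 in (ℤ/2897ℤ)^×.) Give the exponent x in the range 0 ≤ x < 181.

Baby-step giant-step with m = ceil(sqrt(181)) = 14.
Baby table (1160^j mod 2897 for j=0..13):
  0:1  1:1160  2:1392  3:1091  4:2468  5:644  6:2511  7:1275
  8:1530  9:1836  10:465  11:558  12:1249  13:340
Giant step factor: 1160^(-14) ≡ 1413 (mod 2897).
Scan 2479·1413^i mod 2897 for i = 0, 1, …:
  i=0: 2479   i=1: 354   i=2: 1918   i=3: 1439
  i=4: 2510   i=5: 702   i=6: 1152   i=7: 2559
  i=8: 411   i=9: 1343   i=10: 124   i=11: 1392
Match at i=11, j=2: x = 11·14 + 2 = 156.

156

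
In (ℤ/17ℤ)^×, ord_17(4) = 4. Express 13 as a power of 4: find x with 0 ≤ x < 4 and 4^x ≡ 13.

3

Successive powers of 4 modulo 17:
  4^0=1  4^1=4  4^2=16  4^3=13
So 4^3 ≡ 13 (mod 17), giving x = 3.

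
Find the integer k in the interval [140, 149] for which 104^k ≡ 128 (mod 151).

140

Compute 104^140 mod 151 = 128, then multiply by 104 repeatedly:
  104^140=128
Found 128 at exponent 140.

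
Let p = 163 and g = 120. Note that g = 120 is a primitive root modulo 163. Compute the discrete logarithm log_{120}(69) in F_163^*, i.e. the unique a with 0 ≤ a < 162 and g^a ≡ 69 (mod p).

Baby-step giant-step with m = ceil(sqrt(162)) = 13.
Baby table (120^j mod 163 for j=0..12):
  0:1  1:120  2:56  3:37  4:39  5:116  6:65  7:139
  8:54  9:123  10:90  11:42  12:150
Giant step factor: 120^(-13) ≡ 7 (mod 163).
Scan 69·7^i mod 163 for i = 0, 1, …:
  i=0: 69   i=1: 157   i=2: 121   i=3: 32
  i=4: 61   i=5: 101   i=6: 55   i=7: 59
  i=8: 87   i=9: 120
Match at i=9, j=1: a = 9·13 + 1 = 118.

118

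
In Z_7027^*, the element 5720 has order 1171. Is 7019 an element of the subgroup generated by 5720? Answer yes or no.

yes

7019 ∈ ⟨5720⟩ iff 7019^1171 ≡ 1 (mod 7027), since |⟨5720⟩| = 1171.
7019^1171 mod 7027 = 1.
Since 1 = 1, 7019 lies in the subgroup.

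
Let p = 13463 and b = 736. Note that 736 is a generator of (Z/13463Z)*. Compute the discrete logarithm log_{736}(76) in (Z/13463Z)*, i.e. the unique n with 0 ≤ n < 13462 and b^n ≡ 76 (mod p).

3561

Baby-step giant-step with m = ceil(sqrt(13462)) = 117.
Baby table (736^j mod 13463 for j=0..116):
  0:1  1:736  2:3176  3:8437  4:3189  5:4542  6:4088  7:6519
  8:5156  9:11713  10:4448  11:2219  12:4161  13:6395  14:8133  15:8316
  16:8374  17:10673  18:6399  19:11077  20:7557  21:1733  22:9966  23:11104
  24:503  25:6707  26:8894  27:2966  28:1970  29:9379  30:9888  31:7548
  32:8572  33:8308  34:2486  35:12191  36:6218  37:12491  38:11610  39:9418
  40:11666  41:10245  42:1040  43:11512  44:4605  45:10067  46:4662  47:11630
  48:10675  49:7871  50:3966  51:10968  52:8111  53:5587  54:5817  55:78
  56:3556  57:5394  58:11862  59:6408  60:4238  61:9215  62:10351  63:11741
  64:11593  65:10369  66:11526  67:1446  68:679  69:1613  70:2424  71:6948
  72:11251  73:991  74:2374  75:10537  76:544  77:9957  78:4480  79:12308
  80:11552  81:7119  82:2477  83:5567  84:4560  85:3873  86:9835  87:8929
  88:1800  89:5426  90:8488  91:336  92:4962  93:3559  94:7602  95:7927
  96:4793  97:342  98:9378  99:9152  100:4372  101:135  102:5119  103:11407
  104:8103  105:13162  106:7335  107:13360  108:4970  109:9447  110:6084  111:8108
  112:3379  113:9752  114:1693  115:7452  116:5231
Giant step factor: 736^(-117) ≡ 8406 (mod 13463).
Scan 76·8406^i mod 13463 for i = 0, 1, …:
  i=0: 76   i=1: 6095   i=2: 7855   i=3: 6578
  i=4: 2127   i=5: 698   i=6: 10983   i=7: 7307
  i=8: 4436   i=9: 9969     …   i=29: 6728
  i=30: 10968
Match at i=30, j=51: n = 30·117 + 51 = 3561.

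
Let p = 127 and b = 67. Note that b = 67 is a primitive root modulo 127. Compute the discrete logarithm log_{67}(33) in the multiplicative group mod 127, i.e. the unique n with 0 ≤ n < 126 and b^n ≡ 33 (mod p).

Baby-step giant-step with m = ceil(sqrt(126)) = 12.
Baby table (67^j mod 127 for j=0..11):
  0:1  1:67  2:44  3:27  4:31  5:45  6:94  7:75
  8:72  9:125  10:120  11:39
Giant step factor: 67^(-12) ≡ 87 (mod 127).
Scan 33·87^i mod 127 for i = 0, 1, …:
  i=0: 33   i=1: 77   i=2: 95   i=3: 10
  i=4: 108   i=5: 125
Match at i=5, j=9: n = 5·12 + 9 = 69.

69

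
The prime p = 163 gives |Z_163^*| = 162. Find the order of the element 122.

162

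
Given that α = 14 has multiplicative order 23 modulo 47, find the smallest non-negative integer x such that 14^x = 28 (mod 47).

17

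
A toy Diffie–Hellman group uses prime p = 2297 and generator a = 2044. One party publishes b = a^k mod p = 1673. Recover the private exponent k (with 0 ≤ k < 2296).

93

Baby-step giant-step with m = ceil(sqrt(2296)) = 48.
Baby table (2044^j mod 2297 for j=0..47):
  0:1  1:2044  2:1990  3:1870  4:72  5:160  6:866  7:1414
  8:590  9:35  10:333  11:740  12:1134  13:223  14:1006  15:449
  16:1253  17:2274  18:1225  19:170  20:633  21:641  22:914  23:755
  24:1933  25:212  26:1492  27:1529  28:1356  29:1482  30:1762  31:2129
  32:1158  33:1042  34:529  35:1686  36:684  37:1520  38:1336  39:1948
  40:1011  41:1481  42:2015  43:139  44:1585  45:970  46:369  47:820
Giant step factor: 2044^(-48) ≡ 1331 (mod 2297).
Scan 1673·1331^i mod 2297 for i = 0, 1, …:
  i=0: 1673   i=1: 970
Match at i=1, j=45: k = 1·48 + 45 = 93.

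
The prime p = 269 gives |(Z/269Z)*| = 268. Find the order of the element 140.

The order of 140 must divide p − 1 = 268 = 2^2 · 67.
Divisors: 1, 2, 4, 67, 134, 268.
Check each in increasing order: 140^1 ≡ 140;  140^2 ≡ 232;  140^4 ≡ 24;  140^67 ≡ 187;  140^134 ≡ 268;  140^268 ≡ 1.
Smallest exponent giving 1 is 268.

268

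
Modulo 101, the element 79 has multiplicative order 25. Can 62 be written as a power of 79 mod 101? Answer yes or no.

⟨79⟩ has order 25; its elements mod 101 are {1, 5, 16, 19, 24, 25, 31, 36, 37, 52, 54, 56, 58, 68, 71, 78, 79, 80, 81, 84, 87, 88, 92, 95, 97}.
62 is not in this set.

no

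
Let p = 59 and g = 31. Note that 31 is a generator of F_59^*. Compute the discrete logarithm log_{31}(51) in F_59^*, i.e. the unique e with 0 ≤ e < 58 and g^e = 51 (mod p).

48

Baby-step giant-step with m = ceil(sqrt(58)) = 8.
Baby table (31^j mod 59 for j=0..7):
  0:1  1:31  2:17  3:55  4:53  5:50  6:16  7:24
Giant step factor: 31^(-8) ≡ 41 (mod 59).
Scan 51·41^i mod 59 for i = 0, 1, …:
  i=0: 51   i=1: 26   i=2: 4   i=3: 46
  i=4: 57   i=5: 36   i=6: 1
Match at i=6, j=0: e = 6·8 + 0 = 48.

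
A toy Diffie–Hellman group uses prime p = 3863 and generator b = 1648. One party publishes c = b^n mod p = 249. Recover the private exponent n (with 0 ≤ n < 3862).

1460

Baby-step giant-step with m = ceil(sqrt(3862)) = 63.
Baby table (1648^j mod 3863 for j=0..62):
  0:1  1:1648  2:215  3:2787  4:3732  5:440  6:2739  7:1888
  8:1709  9:305  10:450  11:3767  12:175  13:2538  14:2858  15:987
  16:253  17:3603  18:313  19:2045  20:1624  21:3156  22:1490  23:2515
  24:3584  25:3768  26:1823  27:2753  28:1782  29:856  30:693  31:2479
  32:2201  33:3754  34:1929  35:3606  36:1394  37:2690  38:2259  39:2763
  40:2810  41:3006  42:1522  43:1169  44:2738  45:240  46:1494  47:1381
  48:581  49:3327  50:1299  51:650  52:1149  53:682  54:3666  55:3699
  56:138  57:3370  58:2629  59:2169  60:1237  61:2775  62:3271
Giant step factor: 1648^(-63) ≡ 843 (mod 3863).
Scan 249·843^i mod 3863 for i = 0, 1, …:
  i=0: 249   i=1: 1305   i=2: 3023   i=3: 2672
  i=4: 367   i=5: 341   i=6: 1601   i=7: 1456
  i=8: 2837   i=9: 394     …   i=22: 701
  i=23: 3767
Match at i=23, j=11: n = 23·63 + 11 = 1460.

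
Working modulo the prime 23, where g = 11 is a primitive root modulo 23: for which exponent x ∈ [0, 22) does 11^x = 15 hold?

19

Successive powers of 11 modulo 23:
  11^0=1  11^1=11  11^2=6  11^3=20  11^4=13  11^5=5
  11^6=9  11^7=7  11^8=8  11^9=19  11^10=2  11^11=22
  11^12=12  11^13=17  11^14=3  11^15=10  11^16=18  11^17=14
  11^18=16  11^19=15
So 11^19 ≡ 15 (mod 23), giving x = 19.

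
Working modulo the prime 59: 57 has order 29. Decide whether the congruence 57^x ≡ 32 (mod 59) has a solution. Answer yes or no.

no

32 ∈ ⟨57⟩ iff 32^29 ≡ 1 (mod 59), since |⟨57⟩| = 29.
32^29 mod 59 = 58.
Since 58 ≠ 1, 32 does not lie in the subgroup.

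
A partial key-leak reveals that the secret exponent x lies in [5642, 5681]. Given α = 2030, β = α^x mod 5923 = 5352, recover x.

Compute 2030^5642 mod 5923 = 1089, then multiply by 2030 repeatedly:
  2030^5642=1089  2030^5643=1391  2030^5644=4382  2030^5645=5037  2030^5646=2012
  2030^5647=3413  2030^5648=4403  2030^5649=283  2030^5650=5882  2030^5651=5615
  2030^5652=2598  2030^5653=2470  2030^5654=3242  2030^5655=807  2030^5656=3462
  2030^5657=3182  2030^5658=3390  2030^5659=5097  2030^5660=5352
Found 5352 at exponent 5660.

5660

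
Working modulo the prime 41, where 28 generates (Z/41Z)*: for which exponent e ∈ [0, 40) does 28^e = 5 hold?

Successive powers of 28 modulo 41:
  28^0=1  28^1=28  28^2=5
So 28^2 ≡ 5 (mod 41), giving e = 2.

2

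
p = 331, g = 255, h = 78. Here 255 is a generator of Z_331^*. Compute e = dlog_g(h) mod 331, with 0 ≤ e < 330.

177

Baby-step giant-step with m = ceil(sqrt(330)) = 19.
Baby table (255^j mod 331 for j=0..18):
  0:1  1:255  2:149  3:261  4:24  5:162  6:266  7:306
  8:245  9:247  10:95  11:62  12:253  13:301  14:294  15:164
  16:114  17:273  18:105
Giant step factor: 255^(-19) ≡ 285 (mod 331).
Scan 78·285^i mod 331 for i = 0, 1, …:
  i=0: 78   i=1: 53   i=2: 210   i=3: 270
  i=4: 158   i=5: 14   i=6: 18   i=7: 165
  i=8: 23   i=9: 266
Match at i=9, j=6: e = 9·19 + 6 = 177.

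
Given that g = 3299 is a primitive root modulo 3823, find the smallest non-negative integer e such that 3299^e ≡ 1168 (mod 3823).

2078

Baby-step giant-step with m = ceil(sqrt(3822)) = 62.
Baby table (3299^j mod 3823 for j=0..61):
  0:1  1:3299  2:3143  3:781  4:3640  5:317  6:2104  7:2351
  8:2905  9:3157  10:1091  11:1766  12:3605  13:3365  14:2966  15:1777
  16:1664  17:3531  18:88  19:3587  20:1328  21:3737  22:3011  23:1135
  24:1648  25:446  26:3322  27:2560  28:433  29:2488  30:3754  31:1749
  32:1044  33:3456  34:1158  35:1065  36:98  37:2170  38:2174  39:78
  40:1181  41:482  42:3573  43:1018  44:1788  45:3546  46:3697  47:1033
  48:1574  49:992  50:120  51:2111  52:2506  53:1968  54:978  55:3633
  56:162  57:3041  58:707  59:363  60:938  61:1655
Giant step factor: 3299^(-62) ≡ 229 (mod 3823).
Scan 1168·229^i mod 3823 for i = 0, 1, …:
  i=0: 1168   i=1: 3685   i=2: 2805   i=3: 81
  i=4: 3257   i=5: 368   i=6: 166   i=7: 3607
  i=8: 235   i=9: 293     …   i=32: 472
  i=33: 1044
Match at i=33, j=32: e = 33·62 + 32 = 2078.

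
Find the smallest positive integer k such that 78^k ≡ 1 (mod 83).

The order of 78 must divide p − 1 = 82 = 2 · 41.
Divisors: 1, 2, 41, 82.
Check each in increasing order: 78^1 ≡ 78;  78^2 ≡ 25;  78^41 ≡ 1.
Smallest exponent giving 1 is 41.

41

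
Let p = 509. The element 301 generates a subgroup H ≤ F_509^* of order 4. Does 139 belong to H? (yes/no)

⟨301⟩ has order 4; its elements mod 509 are {1, 208, 301, 508}.
139 is not in this set.

no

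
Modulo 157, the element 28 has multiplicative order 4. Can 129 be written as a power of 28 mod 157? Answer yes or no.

129 ∈ ⟨28⟩ iff 129^4 ≡ 1 (mod 157), since |⟨28⟩| = 4.
129^4 mod 157 = 1.
Since 1 = 1, 129 lies in the subgroup.

yes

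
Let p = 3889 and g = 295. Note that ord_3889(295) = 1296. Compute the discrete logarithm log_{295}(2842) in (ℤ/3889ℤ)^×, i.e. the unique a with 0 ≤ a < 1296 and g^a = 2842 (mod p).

Baby-step giant-step with m = ceil(sqrt(1296)) = 36.
Baby table (295^j mod 3889 for j=0..35):
  0:1  1:295  2:1467  3:1086  4:1472  5:2561  6:1029  7:213
  8:611  9:1351  10:1867  11:2416  12:1033  13:1393  14:2590  15:1806
  16:3866  17:993  18:1260  19:2245  20:1145  21:3321  22:3556  23:2879
  24:1503  25:39  26:3727  27:2767  28:3464  29:2962  30:2654  31:1241
  32:529  33:495  34:2132  35:2811
Giant step factor: 295^(-36) ≡ 2308 (mod 3889).
Scan 2842·2308^i mod 3889 for i = 0, 1, …:
  i=0: 2842   i=1: 2482   i=2: 3848   i=3: 2597
  i=4: 927   i=5: 566   i=6: 3513   i=7: 3328
  i=8: 249   i=9: 3009     …   i=21: 1292
  i=22: 2962
Match at i=22, j=29: a = 22·36 + 29 = 821.

821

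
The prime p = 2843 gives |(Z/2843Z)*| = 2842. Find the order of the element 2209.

1421

The order of 2209 must divide p − 1 = 2842 = 2 · 7^2 · 29.
Divisors: 1, 2, 7, 14, 29, 49, 58, 98, 203, 406, 1421, 2842.
Check each in increasing order: 2209^1 ≡ 2209;  2209^2 ≡ 1093;  2209^7 ≡ 677;  2209^14 ≡ 606;  2209^29 ≡ 2704;  2209^49 ≡ 1823;  2209^58 ≡ 2263;  2209^98 ≡ 2705;  2209^203 ≡ 2626;  2209^406 ≡ 1601;  2209^1421 ≡ 1.
Smallest exponent giving 1 is 1421.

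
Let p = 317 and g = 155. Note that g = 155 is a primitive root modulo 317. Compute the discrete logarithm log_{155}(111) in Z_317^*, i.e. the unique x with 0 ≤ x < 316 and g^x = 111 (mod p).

153

Baby-step giant-step with m = ceil(sqrt(316)) = 18.
Baby table (155^j mod 317 for j=0..17):
  0:1  1:155  2:250  3:76  4:51  5:297  6:70  7:72
  8:65  9:248  10:83  11:185  12:145  13:285  14:112  15:242
  16:104  17:270
Giant step factor: 155^(-18) ≡ 53 (mod 317).
Scan 111·53^i mod 317 for i = 0, 1, …:
  i=0: 111   i=1: 177   i=2: 188   i=3: 137
  i=4: 287   i=5: 312   i=6: 52   i=7: 220
  i=8: 248
Match at i=8, j=9: x = 8·18 + 9 = 153.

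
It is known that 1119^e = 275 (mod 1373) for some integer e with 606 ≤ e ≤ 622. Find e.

Compute 1119^606 mod 1373 = 658, then multiply by 1119 repeatedly:
  1119^606=658  1119^607=374  1119^608=1114  1119^609=1255  1119^610=1139
  1119^611=397  1119^612=764  1119^613=910  1119^614=897  1119^615=80
  1119^616=275
Found 275 at exponent 616.

616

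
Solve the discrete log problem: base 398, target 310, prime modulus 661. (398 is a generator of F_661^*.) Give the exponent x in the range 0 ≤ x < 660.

99

Baby-step giant-step with m = ceil(sqrt(660)) = 26.
Baby table (398^j mod 661 for j=0..25):
  0:1  1:398  2:425  3:595  4:172  5:373  6:390  7:546
  8:500  9:39  10:319  11:50  12:70  13:98  14:5  15:7
  16:142  17:331  18:199  19:543  20:628  21:86  22:517  23:195
  24:273  25:250
Giant step factor: 398^(-26) ≡ 17 (mod 661).
Scan 310·17^i mod 661 for i = 0, 1, …:
  i=0: 310   i=1: 643   i=2: 355   i=3: 86
Match at i=3, j=21: x = 3·26 + 21 = 99.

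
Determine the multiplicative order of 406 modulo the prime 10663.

The order of 406 must divide p − 1 = 10662 = 2 · 3 · 1777.
Divisors: 1, 2, 3, 6, 1777, 3554, 5331, 10662.
Check each in increasing order: 406^1 ≡ 406;  406^2 ≡ 4891;  406^3 ≡ 2428;  406^6 ≡ 9208;  406^1777 ≡ 9857;  406^3554 ≡ 9856;  406^5331 ≡ 10662;  406^10662 ≡ 1.
Smallest exponent giving 1 is 10662.

10662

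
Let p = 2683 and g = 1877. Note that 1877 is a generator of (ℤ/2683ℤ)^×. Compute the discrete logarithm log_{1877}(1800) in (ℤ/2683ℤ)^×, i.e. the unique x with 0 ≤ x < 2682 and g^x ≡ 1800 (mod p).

273

Baby-step giant-step with m = ceil(sqrt(2682)) = 52.
Baby table (1877^j mod 2683 for j=0..51):
  0:1  1:1877  2:350  3:2298  4:1765  5:2083  6:660  7:1957
  8:262  9:785  10:478  11:1084  12:954  13:1097  14:1208  15:281
  16:1569  17:1762  18:1818  19:2293  20:429  21:333  22:2585  23:1181
  24:579  25:168  26:1425  27:2457  28:2395  29:1390  30:1154  31:877
  32:1450  33:1088  34:413  35:2497  36:2351  37:1975  38:1852  39:1719
  40:1597  41:658  42:886  43:2245  44:1555  45:2314  46:2284  47:2317
  48:2549  49:684  50:1394  51:613
Giant step factor: 1877^(-52) ≡ 1738 (mod 2683).
Scan 1800·1738^i mod 2683 for i = 0, 1, …:
  i=0: 1800   i=1: 22   i=2: 674   i=3: 1624
  i=4: 2679   i=5: 1097
Match at i=5, j=13: x = 5·52 + 13 = 273.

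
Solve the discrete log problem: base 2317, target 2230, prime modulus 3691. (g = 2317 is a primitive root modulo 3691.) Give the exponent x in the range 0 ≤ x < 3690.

853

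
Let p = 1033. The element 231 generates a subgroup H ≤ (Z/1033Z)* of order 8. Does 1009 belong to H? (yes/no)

1009 ∈ ⟨231⟩ iff 1009^8 ≡ 1 (mod 1033), since |⟨231⟩| = 8.
1009^8 mod 1033 = 433.
Since 433 ≠ 1, 1009 does not lie in the subgroup.

no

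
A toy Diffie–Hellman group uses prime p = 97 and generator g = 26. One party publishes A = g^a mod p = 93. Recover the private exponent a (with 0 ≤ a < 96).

28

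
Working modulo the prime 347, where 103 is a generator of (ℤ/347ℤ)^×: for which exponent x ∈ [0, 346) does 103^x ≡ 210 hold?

Baby-step giant-step with m = ceil(sqrt(346)) = 19.
Baby table (103^j mod 347 for j=0..18):
  0:1  1:103  2:199  3:24  4:43  5:265  6:229  7:338
  8:114  9:291  10:131  11:307  12:44  13:21  14:81  15:15
  16:157  17:209  18:13
Giant step factor: 103^(-19) ≡ 262 (mod 347).
Scan 210·262^i mod 347 for i = 0, 1, …:
  i=0: 210   i=1: 194   i=2: 166   i=3: 117
  i=4: 118   i=5: 33   i=6: 318   i=7: 36
  i=8: 63   i=9: 197   i=10: 258   i=11: 278
  i=12: 313   i=13: 114
Match at i=13, j=8: x = 13·19 + 8 = 255.

255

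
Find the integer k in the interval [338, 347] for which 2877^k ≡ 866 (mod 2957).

Compute 2877^338 mod 2957 = 2709, then multiply by 2877 repeatedly:
  2877^338=2709  2877^339=2098  2877^340=709  2877^341=2420  2877^342=1562
  2877^343=2191  2877^344=2140  2877^345=306  2877^346=2133  2877^347=866
Found 866 at exponent 347.

347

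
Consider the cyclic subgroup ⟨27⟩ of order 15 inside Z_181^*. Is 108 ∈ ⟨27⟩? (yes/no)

no

108 ∈ ⟨27⟩ iff 108^15 ≡ 1 (mod 181), since |⟨27⟩| = 15.
108^15 mod 181 = 49.
Since 49 ≠ 1, 108 does not lie in the subgroup.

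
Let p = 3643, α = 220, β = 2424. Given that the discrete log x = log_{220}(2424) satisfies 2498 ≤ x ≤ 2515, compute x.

2515

Compute 220^2498 mod 3643 = 3444, then multiply by 220 repeatedly:
  220^2498=3444  220^2499=3579  220^2500=492  220^2501=2593  220^2502=2152
  220^2503=3493  220^2504=3430  220^2505=499  220^2506=490  220^2507=2153
  220^2508=70  220^2509=828  220^2510=10  220^2511=2200  220^2512=3124
  220^2513=2396  220^2514=2528  220^2515=2424
Found 2424 at exponent 2515.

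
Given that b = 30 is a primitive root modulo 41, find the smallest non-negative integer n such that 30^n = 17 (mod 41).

Successive powers of 30 modulo 41:
  30^0=1  30^1=30  30^2=39  30^3=22  30^4=4  30^5=38
  30^6=33  30^7=6  30^8=16  30^9=29  30^10=9  30^11=24
  30^12=23  30^13=34  30^14=36  30^15=14  30^16=10  30^17=13
  30^18=21  30^19=15  30^20=40  30^21=11  30^22=2  30^23=19
  30^24=37  30^25=3  30^26=8  30^27=35  30^28=25  30^29=12
  30^30=32  30^31=17
So 30^31 ≡ 17 (mod 41), giving n = 31.

31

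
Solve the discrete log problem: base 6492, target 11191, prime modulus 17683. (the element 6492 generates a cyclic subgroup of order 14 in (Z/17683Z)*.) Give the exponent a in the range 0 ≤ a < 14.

8

Successive powers of 6492 modulo 17683:
  6492^0=1  6492^1=6492  6492^2=7475  6492^3=5548  6492^4=15028  6492^5=4665
  6492^6=11884  6492^7=17682  6492^8=11191
So 6492^8 ≡ 11191 (mod 17683), giving a = 8.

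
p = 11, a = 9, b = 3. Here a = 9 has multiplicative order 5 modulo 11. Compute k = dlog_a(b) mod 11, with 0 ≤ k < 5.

3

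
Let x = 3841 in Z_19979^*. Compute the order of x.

The order of 3841 must divide p − 1 = 19978 = 2 · 7 · 1427.
Divisors: 1, 2, 7, 14, 1427, 2854, 9989, 19978.
Check each in increasing order: 3841^1 ≡ 3841;  3841^2 ≡ 8779;  3841^7 ≡ 3991;  3841^14 ≡ 4818;  3841^1427 ≡ 16574;  3841^2854 ≡ 6205;  3841^9989 ≡ 1.
Smallest exponent giving 1 is 9989.

9989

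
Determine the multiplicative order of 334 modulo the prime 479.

239

The order of 334 must divide p − 1 = 478 = 2 · 239.
Divisors: 1, 2, 239, 478.
Check each in increasing order: 334^1 ≡ 334;  334^2 ≡ 428;  334^239 ≡ 1.
Smallest exponent giving 1 is 239.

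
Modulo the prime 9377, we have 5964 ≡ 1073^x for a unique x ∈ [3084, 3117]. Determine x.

3087

Compute 1073^3084 mod 9377 = 9010, then multiply by 1073 repeatedly:
  1073^3084=9010  1073^3085=43  1073^3086=8631  1073^3087=5964
Found 5964 at exponent 3087.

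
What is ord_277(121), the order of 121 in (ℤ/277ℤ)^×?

138

The order of 121 must divide p − 1 = 276 = 2^2 · 3 · 23.
Divisors: 1, 2, 3, 4, 6, 12, 23, 46, 69, 92, 138, 276.
Check each in increasing order: 121^1 ≡ 121;  121^2 ≡ 237;  121^3 ≡ 146;  121^4 ≡ 215;  121^6 ≡ 264;  121^12 ≡ 169;  121^23 ≡ 117;  121^46 ≡ 116;  121^69 ≡ 276;  121^92 ≡ 160;  121^138 ≡ 1.
Smallest exponent giving 1 is 138.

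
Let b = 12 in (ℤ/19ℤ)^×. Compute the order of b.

The order of 12 must divide p − 1 = 18 = 2 · 3^2.
Divisors: 1, 2, 3, 6, 9, 18.
Check each in increasing order: 12^1 ≡ 12;  12^2 ≡ 11;  12^3 ≡ 18;  12^6 ≡ 1.
Smallest exponent giving 1 is 6.

6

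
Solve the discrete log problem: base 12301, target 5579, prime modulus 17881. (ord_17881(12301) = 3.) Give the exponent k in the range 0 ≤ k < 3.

2

Successive powers of 12301 modulo 17881:
  12301^0=1  12301^1=12301  12301^2=5579
So 12301^2 ≡ 5579 (mod 17881), giving k = 2.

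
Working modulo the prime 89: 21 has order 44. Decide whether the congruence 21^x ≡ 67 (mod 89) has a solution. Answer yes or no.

yes

67 ∈ ⟨21⟩ iff 67^44 ≡ 1 (mod 89), since |⟨21⟩| = 44.
67^44 mod 89 = 1.
Since 1 = 1, 67 lies in the subgroup.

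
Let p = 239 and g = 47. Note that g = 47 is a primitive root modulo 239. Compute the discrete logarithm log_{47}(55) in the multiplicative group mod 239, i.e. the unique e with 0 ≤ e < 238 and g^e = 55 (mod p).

16

Baby-step giant-step with m = ceil(sqrt(238)) = 16.
Baby table (47^j mod 239 for j=0..15):
  0:1  1:47  2:58  3:97  4:18  5:129  6:88  7:73
  8:85  9:171  10:150  11:119  12:96  13:210  14:71  15:230
Giant step factor: 47^(-16) ≡ 113 (mod 239).
Scan 55·113^i mod 239 for i = 0, 1, …:
  i=0: 55   i=1: 1
Match at i=1, j=0: e = 1·16 + 0 = 16.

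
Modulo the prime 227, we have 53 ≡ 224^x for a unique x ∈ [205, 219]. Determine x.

Compute 224^205 mod 227 = 96, then multiply by 224 repeatedly:
  224^205=96  224^206=166  224^207=183  224^208=132  224^209=58
  224^210=53
Found 53 at exponent 210.

210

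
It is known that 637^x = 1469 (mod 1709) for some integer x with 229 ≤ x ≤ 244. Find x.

Compute 637^229 mod 1709 = 1181, then multiply by 637 repeatedly:
  637^229=1181  637^230=337  637^231=1044  637^232=227  637^233=1043
  637^234=1299  637^235=307  637^236=733  637^237=364  637^238=1153
  637^239=1300  637^240=944  637^241=1469
Found 1469 at exponent 241.

241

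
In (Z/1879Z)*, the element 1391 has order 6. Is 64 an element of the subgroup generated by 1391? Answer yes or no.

no

⟨1391⟩ has order 6; its elements mod 1879 are {1, 488, 489, 1390, 1391, 1878}.
64 is not in this set.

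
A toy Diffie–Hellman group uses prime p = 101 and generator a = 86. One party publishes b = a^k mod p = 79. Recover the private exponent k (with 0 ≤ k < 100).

48

Baby-step giant-step with m = ceil(sqrt(100)) = 10.
Baby table (86^j mod 101 for j=0..9):
  0:1  1:86  2:23  3:59  4:24  5:44  6:47  7:2
  8:71  9:46
Giant step factor: 86^(-10) ≡ 6 (mod 101).
Scan 79·6^i mod 101 for i = 0, 1, …:
  i=0: 79   i=1: 70   i=2: 16   i=3: 96
  i=4: 71
Match at i=4, j=8: k = 4·10 + 8 = 48.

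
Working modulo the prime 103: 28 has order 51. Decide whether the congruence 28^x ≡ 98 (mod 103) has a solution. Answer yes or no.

yes

98 ∈ ⟨28⟩ iff 98^51 ≡ 1 (mod 103), since |⟨28⟩| = 51.
98^51 mod 103 = 1.
Since 1 = 1, 98 lies in the subgroup.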